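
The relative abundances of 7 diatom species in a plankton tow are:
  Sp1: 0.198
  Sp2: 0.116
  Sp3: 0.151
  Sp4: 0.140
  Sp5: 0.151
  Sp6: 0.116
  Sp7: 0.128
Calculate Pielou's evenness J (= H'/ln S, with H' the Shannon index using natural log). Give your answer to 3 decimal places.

0.992

H' = −Σ pᵢ ln pᵢ = −((-0.32066) + (-0.24988) + (-0.28546) + (-0.27526) + (-0.28546) + (-0.24988) + (-0.26313)) = 1.92974 (working shown to 5 dp, full precision carried).
With S = 7 species, ln S = 1.94591, so J = 1.92974/1.94591 = 0.99169, i.e. 0.992 to 3 decimal places.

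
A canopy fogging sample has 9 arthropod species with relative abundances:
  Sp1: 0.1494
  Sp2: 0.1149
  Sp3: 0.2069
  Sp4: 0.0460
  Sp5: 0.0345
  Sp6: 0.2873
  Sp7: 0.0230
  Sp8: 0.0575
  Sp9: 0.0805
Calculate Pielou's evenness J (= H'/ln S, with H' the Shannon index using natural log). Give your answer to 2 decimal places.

0.88

H' = −Σ pᵢ ln pᵢ = −((-0.2840) + (-0.2486) + (-0.3260) + (-0.1416) + (-0.1162) + (-0.3583) + (-0.0868) + (-0.1642) + (-0.2028)) = 1.9285 (working shown to 4 dp, full precision carried).
With S = 9 species, ln S = 2.1972, so J = 1.9285/2.1972 = 0.8777, i.e. 0.88 to 2 decimal places.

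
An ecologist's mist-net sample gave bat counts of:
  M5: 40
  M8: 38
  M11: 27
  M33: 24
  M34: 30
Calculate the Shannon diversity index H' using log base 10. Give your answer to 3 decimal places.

Total N = 40+38+27+24+30 = 159, so the proportions are 0.25157, 0.23899, 0.16981, 0.15094, 0.18868 (working shown to 5 dp, full precision carried).
Each pᵢ log₁₀ pᵢ term: 0.25157×(-0.59934)=-0.15078, 0.23899×(-0.62161)=-0.14856, 0.16981×(-0.77003)=-0.13076, 0.15094×(-0.82119)=-0.12395, 0.18868×(-0.72428)=-0.13666.
Sum = -0.69071, so H' = 0.691.

0.691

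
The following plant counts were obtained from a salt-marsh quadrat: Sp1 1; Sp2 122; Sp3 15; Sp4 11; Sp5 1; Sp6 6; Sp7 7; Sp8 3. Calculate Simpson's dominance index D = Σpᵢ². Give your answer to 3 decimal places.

0.556

Total N = 1+122+15+11+1+6+7+3 = 166, so the proportions are 0.00602, 0.73494, 0.09036, 0.06627, 0.00602, 0.03614, 0.04217, 0.01807 (working shown to 5 dp, full precision carried).
D = 0.00602² + 0.73494² + 0.09036² + 0.06627² + 0.00602² + 0.03614² + 0.04217² + 0.01807² = 0.00004 + 0.54014 + 0.00817 + 0.00439 + 0.00004 + 0.00131 + 0.00178 + 0.00033 = 0.55618.
To 3 decimal places, D = 0.556.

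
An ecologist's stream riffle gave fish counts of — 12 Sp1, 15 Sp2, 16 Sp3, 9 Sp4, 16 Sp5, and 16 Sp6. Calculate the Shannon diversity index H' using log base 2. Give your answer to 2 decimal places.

2.56

Total N = 12+15+16+9+16+16 = 84, so the proportions are 0.1429, 0.1786, 0.1905, 0.1071, 0.1905, 0.1905 (working shown to 4 dp, full precision carried).
Each pᵢ log₂ pᵢ term: 0.1429×(-2.8074)=-0.4011, 0.1786×(-2.4854)=-0.4438, 0.1905×(-2.3923)=-0.4557, 0.1071×(-3.2224)=-0.3453, 0.1905×(-2.3923)=-0.4557, 0.1905×(-2.3923)=-0.4557.
Sum = -2.5572, so H' = 2.56.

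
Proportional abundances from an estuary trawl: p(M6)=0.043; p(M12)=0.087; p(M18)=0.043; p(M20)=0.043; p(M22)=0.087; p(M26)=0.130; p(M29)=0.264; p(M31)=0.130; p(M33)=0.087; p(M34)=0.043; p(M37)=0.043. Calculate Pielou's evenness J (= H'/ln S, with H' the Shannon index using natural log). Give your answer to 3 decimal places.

0.916

H' = −Σ pᵢ ln pᵢ = −((-0.13530) + (-0.21244) + (-0.13530) + (-0.13530) + (-0.21244) + (-0.26523) + (-0.35160) + (-0.26523) + (-0.21244) + (-0.13530) + (-0.13530)) = 2.19589 (working shown to 5 dp, full precision carried).
With S = 11 species, ln S = 2.39790, so J = 2.19589/2.39790 = 0.91576, i.e. 0.916 to 3 decimal places.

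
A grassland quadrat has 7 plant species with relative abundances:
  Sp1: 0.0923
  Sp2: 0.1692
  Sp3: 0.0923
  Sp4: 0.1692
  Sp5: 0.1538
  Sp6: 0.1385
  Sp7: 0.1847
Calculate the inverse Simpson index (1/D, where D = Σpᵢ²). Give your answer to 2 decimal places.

D = 0.0923² + 0.1692² + 0.0923² + 0.1692² + 0.1538² + 0.1385² + 0.1847² = 0.008519 + 0.028629 + 0.008519 + 0.028629 + 0.023654 + 0.019182 + 0.034114 = 0.151247 (working shown to 6 dp, full precision carried).
So 1/D = 6.6117, i.e. 6.61 to 2 decimal places.

6.61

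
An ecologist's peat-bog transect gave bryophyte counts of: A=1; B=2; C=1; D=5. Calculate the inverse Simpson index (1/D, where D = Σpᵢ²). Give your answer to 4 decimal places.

2.6129

Total N = 1+2+1+5 = 9, so the proportions are 0.1111111, 0.2222222, 0.1111111, 0.5555556 (working shown to 7 dp, full precision carried).
D = 0.1111111² + 0.2222222² + 0.1111111² + 0.5555556² = 0.0123457 + 0.0493827 + 0.0123457 + 0.3086420 = 0.3827160.
So 1/D = 2.612903, i.e. 2.6129 to 4 decimal places.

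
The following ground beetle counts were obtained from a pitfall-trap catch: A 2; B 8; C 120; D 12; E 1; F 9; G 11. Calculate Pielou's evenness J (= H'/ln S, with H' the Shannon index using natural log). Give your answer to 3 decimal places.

Total N = 2+8+120+12+1+9+11 = 163, so the proportions are 0.01227, 0.04908, 0.7362, 0.07362, 0.00613, 0.05521, 0.06748 (working shown to 5 dp, full precision carried).
H' = −Σ pᵢ ln pᵢ = −((-0.05400) + (-0.14794) + (-0.22547) + (-0.19206) + (-0.03125) + (-0.15993) + (-0.18193)) = 0.99257.
With S = 7 species, ln S = 1.94591, so J = 0.99257/1.94591 = 0.51008, i.e. 0.510 to 3 decimal places.

0.510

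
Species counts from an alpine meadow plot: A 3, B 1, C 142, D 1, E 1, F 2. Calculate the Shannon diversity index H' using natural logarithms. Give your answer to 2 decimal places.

0.29

Total N = 3+1+142+1+1+2 = 150, so the proportions are 0.02, 0.0067, 0.9467, 0.0067, 0.0067, 0.0133 (working shown to 4 dp, full precision carried).
Each pᵢ ln pᵢ term: 0.02×(-3.9120)=-0.0782, 0.0067×(-5.0106)=-0.0334, 0.9467×(-0.0548)=-0.0519, 0.0067×(-5.0106)=-0.0334, 0.0067×(-5.0106)=-0.0334, 0.0133×(-4.3175)=-0.0576.
Sum = -0.2879, so H' = 0.29.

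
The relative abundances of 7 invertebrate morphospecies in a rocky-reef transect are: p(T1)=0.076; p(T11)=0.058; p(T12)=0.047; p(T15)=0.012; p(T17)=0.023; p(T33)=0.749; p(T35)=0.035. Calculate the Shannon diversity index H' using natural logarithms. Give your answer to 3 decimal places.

Each pᵢ ln pᵢ term (working shown to 5 dp, full precision carried): 0.076×(-2.57702)=-0.19585, 0.058×(-2.84731)=-0.16514, 0.047×(-3.05761)=-0.14371, 0.012×(-4.42285)=-0.05307, 0.023×(-3.77226)=-0.08676, 0.749×(-0.28902)=-0.21647, 0.035×(-3.35241)=-0.11733.
Sum = -0.97835, so H' = 0.978.

0.978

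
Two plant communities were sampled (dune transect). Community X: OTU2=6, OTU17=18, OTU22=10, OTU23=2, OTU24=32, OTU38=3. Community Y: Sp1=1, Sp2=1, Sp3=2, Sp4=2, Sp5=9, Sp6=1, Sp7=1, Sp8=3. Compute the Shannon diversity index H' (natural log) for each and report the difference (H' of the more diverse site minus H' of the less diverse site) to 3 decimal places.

0.277

Community X: N=71, proportions 0.08451, 0.25352, 0.14085, 0.02817, 0.4507, 0.04225, giving H' = 1.42622 (working shown to 5 dp, full precision carried).
Community Y: N=20, proportions 0.05, 0.05, 0.1, 0.1, 0.45, 0.05, 0.05, 0.15, giving H' = 1.70356.
Difference = |1.42622 − 1.70356| = 0.27734, i.e. 0.277 to 3 decimal places.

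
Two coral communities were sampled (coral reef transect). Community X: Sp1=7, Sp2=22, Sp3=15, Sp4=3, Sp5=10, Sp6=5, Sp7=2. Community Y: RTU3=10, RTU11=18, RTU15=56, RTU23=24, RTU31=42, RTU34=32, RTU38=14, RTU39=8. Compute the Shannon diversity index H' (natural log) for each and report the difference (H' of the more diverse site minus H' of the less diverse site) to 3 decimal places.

Community X: N=64, proportions 0.109375, 0.34375, 0.234375, 0.046875, 0.15625, 0.078125, 0.03125, giving H' = 1.6901295 (working shown to 7 dp, full precision carried).
Community Y: N=204, proportions 0.0490196, 0.0882353, 0.2745098, 0.1176471, 0.2058824, 0.1568627, 0.0686275, 0.0392157, giving H' = 1.8955046.
Difference = |1.6901295 − 1.8955046| = 0.2053751, i.e. 0.205 to 3 decimal places.

0.205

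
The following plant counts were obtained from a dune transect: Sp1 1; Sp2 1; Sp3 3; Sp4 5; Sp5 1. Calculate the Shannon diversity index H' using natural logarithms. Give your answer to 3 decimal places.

Total N = 1+1+3+5+1 = 11, so the proportions are 0.09091, 0.09091, 0.27273, 0.45455, 0.09091 (working shown to 5 dp, full precision carried).
Each pᵢ ln pᵢ term: 0.09091×(-2.39790)=-0.21799, 0.09091×(-2.39790)=-0.21799, 0.27273×(-1.29928)=-0.35435, 0.45455×(-0.78846)=-0.35839, 0.09091×(-2.39790)=-0.21799.
Sum = -1.36671, so H' = 1.367.

1.367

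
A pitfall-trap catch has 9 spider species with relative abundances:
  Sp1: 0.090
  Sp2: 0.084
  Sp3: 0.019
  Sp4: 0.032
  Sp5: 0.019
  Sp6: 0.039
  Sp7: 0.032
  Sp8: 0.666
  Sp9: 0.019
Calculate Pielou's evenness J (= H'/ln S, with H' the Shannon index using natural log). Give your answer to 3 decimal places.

H' = −Σ pᵢ ln pᵢ = −((-0.21672) + (-0.20806) + (-0.07530) + (-0.11014) + (-0.07530) + (-0.12652) + (-0.11014) + (-0.27071) + (-0.07530)) = 1.26821 (working shown to 5 dp, full precision carried).
With S = 9 species, ln S = 2.19722, so J = 1.26821/2.19722 = 0.57719, i.e. 0.577 to 3 decimal places.

0.577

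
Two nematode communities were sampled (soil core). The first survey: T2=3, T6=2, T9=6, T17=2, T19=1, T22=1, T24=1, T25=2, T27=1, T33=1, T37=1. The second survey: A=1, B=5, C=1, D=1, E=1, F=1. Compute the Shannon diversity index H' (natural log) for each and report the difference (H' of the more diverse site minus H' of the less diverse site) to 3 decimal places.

The first survey: N=21, proportions 0.142857, 0.095238, 0.285714, 0.095238, 0.047619, 0.047619, 0.047619, 0.095238, 0.047619, 0.047619, 0.047619, giving H' = 2.177604 (working shown to 6 dp, full precision carried).
The second survey: N=10, proportions 0.1, 0.5, 0.1, 0.1, 0.1, 0.1, giving H' = 1.497866.
Difference = |2.177604 − 1.497866| = 0.679738, i.e. 0.680 to 3 decimal places.

0.680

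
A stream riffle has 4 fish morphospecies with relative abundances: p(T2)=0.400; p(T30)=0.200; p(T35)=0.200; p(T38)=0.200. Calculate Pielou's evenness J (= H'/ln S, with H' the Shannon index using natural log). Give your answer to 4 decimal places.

0.9610

H' = −Σ pᵢ ln pᵢ = −((-0.366516) + (-0.321888) + (-0.321888) + (-0.321888)) = 1.332179 (working shown to 6 dp, full precision carried).
With S = 4 species, ln S = 1.386294, so J = 1.332179/1.386294 = 0.960964, i.e. 0.9610 to 4 decimal places.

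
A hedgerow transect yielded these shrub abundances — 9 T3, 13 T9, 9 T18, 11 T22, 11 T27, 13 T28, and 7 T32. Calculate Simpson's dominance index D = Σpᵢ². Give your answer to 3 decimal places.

0.148

Total N = 9+13+9+11+11+13+7 = 73, so the proportions are 0.12329, 0.17808, 0.12329, 0.15068, 0.15068, 0.17808, 0.09589 (working shown to 5 dp, full precision carried).
D = 0.12329² + 0.17808² + 0.12329² + 0.15068² + 0.15068² + 0.17808² + 0.09589² = 0.01520 + 0.03171 + 0.01520 + 0.02271 + 0.02271 + 0.03171 + 0.00919 = 0.14843.
To 3 decimal places, D = 0.148.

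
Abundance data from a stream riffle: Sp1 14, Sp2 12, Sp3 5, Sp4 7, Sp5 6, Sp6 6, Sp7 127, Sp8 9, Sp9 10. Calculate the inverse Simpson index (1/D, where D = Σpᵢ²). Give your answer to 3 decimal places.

Total N = 14+12+5+7+6+6+127+9+10 = 196, so the proportions are 0.071429, 0.061224, 0.02551, 0.035714, 0.030612, 0.030612, 0.647959, 0.045918, 0.05102 (working shown to 6 dp, full precision carried).
D = 0.071429² + 0.061224² + 0.02551² + 0.035714² + 0.030612² + 0.030612² + 0.647959² + 0.045918² + 0.05102² = 0.005102 + 0.003748 + 0.000651 + 0.001276 + 0.000937 + 0.000937 + 0.419851 + 0.002108 + 0.002603 = 0.437214.
So 1/D = 2.28721, i.e. 2.287 to 3 decimal places.

2.287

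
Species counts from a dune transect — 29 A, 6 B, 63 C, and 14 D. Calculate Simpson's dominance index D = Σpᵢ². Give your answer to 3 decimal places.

Total N = 29+6+63+14 = 112, so the proportions are 0.25893, 0.05357, 0.5625, 0.125 (working shown to 5 dp, full precision carried).
D = 0.25893² + 0.05357² + 0.5625² + 0.125² = 0.06704 + 0.00287 + 0.31641 + 0.01562 = 0.40195.
To 3 decimal places, D = 0.402.

0.402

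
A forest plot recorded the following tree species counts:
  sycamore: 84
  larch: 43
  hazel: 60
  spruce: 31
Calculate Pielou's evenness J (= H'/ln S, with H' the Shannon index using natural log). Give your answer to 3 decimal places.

0.952

Total N = 84+43+60+31 = 218, so the proportions are 0.38532, 0.19725, 0.27523, 0.1422 (working shown to 5 dp, full precision carried).
H' = −Σ pᵢ ln pᵢ = −((-0.36747) + (-0.32019) + (-0.35509) + (-0.27737)) = 1.32012.
With S = 4 species, ln S = 1.38629, so J = 1.32012/1.38629 = 0.95226, i.e. 0.952 to 3 decimal places.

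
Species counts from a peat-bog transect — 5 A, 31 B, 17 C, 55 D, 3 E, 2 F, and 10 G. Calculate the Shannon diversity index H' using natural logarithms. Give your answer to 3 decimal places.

Total N = 5+31+17+55+3+2+10 = 123, so the proportions are 0.04065, 0.25203, 0.13821, 0.44715, 0.02439, 0.01626, 0.0813 (working shown to 5 dp, full precision carried).
Each pᵢ ln pᵢ term: 0.04065×(-3.20275)=-0.13019, 0.25203×(-1.37820)=-0.34735, 0.13821×(-1.97897)=-0.27352, 0.44715×(-0.80485)=-0.35989, 0.02439×(-3.71357)=-0.09057, 0.01626×(-4.11904)=-0.06698, 0.0813×(-2.50960)=-0.20403.
Sum = -1.47254, so H' = 1.473.

1.473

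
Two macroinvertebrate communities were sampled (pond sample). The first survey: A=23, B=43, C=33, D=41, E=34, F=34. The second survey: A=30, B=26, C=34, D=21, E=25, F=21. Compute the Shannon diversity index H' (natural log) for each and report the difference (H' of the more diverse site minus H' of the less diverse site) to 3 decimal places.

0.002

The first survey: N=208, proportions 0.11058, 0.20673, 0.15865, 0.19712, 0.16346, 0.16346, giving H' = 1.77368 (working shown to 5 dp, full precision carried).
The second survey: N=157, proportions 0.19108, 0.16561, 0.21656, 0.13376, 0.15924, 0.13376, giving H' = 1.77609.
Difference = |1.77368 − 1.77609| = 0.00241, i.e. 0.002 to 3 decimal places.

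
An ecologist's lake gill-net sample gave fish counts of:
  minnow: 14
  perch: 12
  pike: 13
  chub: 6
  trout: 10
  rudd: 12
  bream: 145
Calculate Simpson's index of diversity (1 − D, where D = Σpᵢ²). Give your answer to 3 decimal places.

Total N = 14+12+13+6+10+12+145 = 212, so the proportions are 0.06604, 0.0566, 0.06132, 0.0283, 0.04717, 0.0566, 0.68396 (working shown to 5 dp, full precision carried).
D = 0.06604² + 0.0566² + 0.06132² + 0.0283² + 0.04717² + 0.0566² + 0.68396² = 0.00436 + 0.00320 + 0.00376 + 0.00080 + 0.00222 + 0.00320 + 0.46780 = 0.48536.
So 1 − D = 0.51464, i.e. 0.515 to 3 decimal places.

0.515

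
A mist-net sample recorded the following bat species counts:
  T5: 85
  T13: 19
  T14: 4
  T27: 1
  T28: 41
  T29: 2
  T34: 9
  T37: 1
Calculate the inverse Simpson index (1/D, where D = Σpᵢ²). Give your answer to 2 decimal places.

2.80

Total N = 85+19+4+1+41+2+9+1 = 162, so the proportions are 0.52469, 0.11728, 0.02469, 0.00617, 0.25309, 0.01235, 0.05556, 0.00617 (working shown to 5 dp, full precision carried).
D = 0.52469² + 0.11728² + 0.02469² + 0.00617² + 0.25309² + 0.01235² + 0.05556² + 0.00617² = 0.27530 + 0.01376 + 0.00061 + 0.00004 + 0.06405 + 0.00015 + 0.00309 + 0.00004 = 0.35703.
So 1/D = 2.8009, i.e. 2.80 to 2 decimal places.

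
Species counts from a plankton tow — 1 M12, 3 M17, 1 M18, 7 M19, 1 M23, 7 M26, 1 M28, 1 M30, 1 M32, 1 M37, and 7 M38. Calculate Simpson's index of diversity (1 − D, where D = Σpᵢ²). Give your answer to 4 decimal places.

0.8304

Total N = 1+3+1+7+1+7+1+1+1+1+7 = 31, so the proportions are 0.032258, 0.096774, 0.032258, 0.225806, 0.032258, 0.225806, 0.032258, 0.032258, 0.032258, 0.032258, 0.225806 (working shown to 6 dp, full precision carried).
D = 0.032258² + 0.096774² + 0.032258² + 0.225806² + 0.032258² + 0.225806² + 0.032258² + 0.032258² + 0.032258² + 0.032258² + 0.225806² = 0.001041 + 0.009365 + 0.001041 + 0.050989 + 0.001041 + 0.050989 + 0.001041 + 0.001041 + 0.001041 + 0.001041 + 0.050989 = 0.169615.
So 1 − D = 0.830385, i.e. 0.8304 to 4 decimal places.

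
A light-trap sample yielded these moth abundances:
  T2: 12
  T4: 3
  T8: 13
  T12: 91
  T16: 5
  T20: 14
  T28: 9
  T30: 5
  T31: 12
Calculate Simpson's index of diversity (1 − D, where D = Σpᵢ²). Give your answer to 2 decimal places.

Total N = 12+3+13+91+5+14+9+5+12 = 164, so the proportions are 0.0732, 0.0183, 0.0793, 0.5549, 0.0305, 0.0854, 0.0549, 0.0305, 0.0732 (working shown to 4 dp, full precision carried).
D = 0.0732² + 0.0183² + 0.0793² + 0.5549² + 0.0305² + 0.0854² + 0.0549² + 0.0305² + 0.0732² = 0.0054 + 0.0003 + 0.0063 + 0.3079 + 0.0009 + 0.0073 + 0.0030 + 0.0009 + 0.0054 = 0.3374.
So 1 − D = 0.6626, i.e. 0.66 to 2 decimal places.

0.66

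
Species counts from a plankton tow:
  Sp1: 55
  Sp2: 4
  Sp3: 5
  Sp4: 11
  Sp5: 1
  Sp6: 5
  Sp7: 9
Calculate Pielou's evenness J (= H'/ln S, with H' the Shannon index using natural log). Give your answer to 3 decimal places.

0.667

Total N = 55+4+5+11+1+5+9 = 90, so the proportions are 0.61111, 0.04444, 0.05556, 0.12222, 0.01111, 0.05556, 0.1 (working shown to 5 dp, full precision carried).
H' = −Σ pᵢ ln pᵢ = −((-0.30096) + (-0.13838) + (-0.16058) + (-0.25690) + (-0.05000) + (-0.16058) + (-0.23026)) = 1.29765.
With S = 7 species, ln S = 1.94591, so J = 1.29765/1.94591 = 0.66686, i.e. 0.667 to 3 decimal places.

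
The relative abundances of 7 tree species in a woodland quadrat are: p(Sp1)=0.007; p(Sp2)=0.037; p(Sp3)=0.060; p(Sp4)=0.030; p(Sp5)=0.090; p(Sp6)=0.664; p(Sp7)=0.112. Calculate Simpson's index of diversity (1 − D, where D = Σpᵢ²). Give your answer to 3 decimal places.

D = 0.007² + 0.037² + 0.06² + 0.03² + 0.09² + 0.664² + 0.112² = 0.00005 + 0.00137 + 0.00360 + 0.00090 + 0.00810 + 0.44090 + 0.01254 = 0.46746 (working shown to 5 dp, full precision carried).
So 1 − D = 0.53254, i.e. 0.533 to 3 decimal places.

0.533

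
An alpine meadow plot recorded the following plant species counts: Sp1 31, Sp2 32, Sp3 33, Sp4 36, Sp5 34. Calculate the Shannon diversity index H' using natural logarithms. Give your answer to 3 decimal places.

Total N = 31+32+33+36+34 = 166, so the proportions are 0.18675, 0.19277, 0.1988, 0.21687, 0.20482 (working shown to 5 dp, full precision carried).
Each pᵢ ln pᵢ term: 0.18675×(-1.67800)=-0.31336, 0.19277×(-1.64625)=-0.31735, 0.1988×(-1.61548)=-0.32115, 0.21687×(-1.52847)=-0.33148, 0.20482×(-1.58563)=-0.32477.
Sum = -1.60810, so H' = 1.608.

1.608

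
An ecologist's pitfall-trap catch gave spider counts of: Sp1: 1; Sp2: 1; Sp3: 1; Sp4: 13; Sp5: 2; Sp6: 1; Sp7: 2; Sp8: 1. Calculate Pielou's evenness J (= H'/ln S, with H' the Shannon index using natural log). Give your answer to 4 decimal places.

Total N = 1+1+1+13+2+1+2+1 = 22, so the proportions are 0.045455, 0.045455, 0.045455, 0.590909, 0.090909, 0.045455, 0.090909, 0.045455 (working shown to 6 dp, full precision carried).
H' = −Σ pᵢ ln pᵢ = −((-0.140502) + (-0.140502) + (-0.140502) + (-0.310873) + (-0.217990) + (-0.140502) + (-0.217990) + (-0.140502)) = 1.449364.
With S = 8 species, ln S = 2.079442, so J = 1.449364/2.079442 = 0.696997, i.e. 0.6970 to 4 decimal places.

0.6970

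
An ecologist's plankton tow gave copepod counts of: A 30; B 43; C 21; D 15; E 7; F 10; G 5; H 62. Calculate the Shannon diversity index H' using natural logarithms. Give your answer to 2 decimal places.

Total N = 30+43+21+15+7+10+5+62 = 193, so the proportions are 0.1554, 0.2228, 0.1088, 0.0777, 0.0363, 0.0518, 0.0259, 0.3212 (working shown to 4 dp, full precision carried).
Each pᵢ ln pᵢ term: 0.1554×(-1.8615)=-0.2894, 0.2228×(-1.5015)=-0.3345, 0.1088×(-2.2182)=-0.2414, 0.0777×(-2.5546)=-0.1985, 0.0363×(-3.3168)=-0.1203, 0.0518×(-2.9601)=-0.1534, 0.0259×(-3.6533)=-0.0946, 0.3212×(-1.1356)=-0.3648.
Sum = -1.7969, so H' = 1.80.

1.80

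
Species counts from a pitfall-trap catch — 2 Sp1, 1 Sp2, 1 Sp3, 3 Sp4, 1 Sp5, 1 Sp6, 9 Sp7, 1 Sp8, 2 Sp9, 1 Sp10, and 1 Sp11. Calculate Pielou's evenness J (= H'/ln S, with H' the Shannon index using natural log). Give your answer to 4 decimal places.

Total N = 2+1+1+3+1+1+9+1+2+1+1 = 23, so the proportions are 0.086957, 0.043478, 0.043478, 0.130435, 0.043478, 0.043478, 0.391304, 0.043478, 0.086957, 0.043478, 0.043478 (working shown to 6 dp, full precision carried).
H' = −Σ pᵢ ln pᵢ = −((-0.212378) + (-0.136326) + (-0.136326) + (-0.265680) + (-0.136326) + (-0.136326) + (-0.367149) + (-0.136326) + (-0.212378) + (-0.136326) + (-0.136326)) = 2.011866.
With S = 11 species, ln S = 2.397895, so J = 2.011866/2.397895 = 0.839013, i.e. 0.8390 to 4 decimal places.

0.8390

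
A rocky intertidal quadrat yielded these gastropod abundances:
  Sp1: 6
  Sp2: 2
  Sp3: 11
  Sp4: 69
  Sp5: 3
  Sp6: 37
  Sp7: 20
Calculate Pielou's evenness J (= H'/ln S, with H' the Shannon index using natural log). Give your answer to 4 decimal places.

Total N = 6+2+11+69+3+37+20 = 148, so the proportions are 0.040541, 0.013514, 0.074324, 0.466216, 0.02027, 0.25, 0.135135 (working shown to 6 dp, full precision carried).
H' = −Σ pᵢ ln pᵢ = −((-0.129951) + (-0.058163) + (-0.193192) + (-0.355772) + (-0.079026) + (-0.346574) + (-0.270470)) = 1.433148.
With S = 7 species, ln S = 1.945910, so J = 1.433148/1.945910 = 0.736492, i.e. 0.7365 to 4 decimal places.

0.7365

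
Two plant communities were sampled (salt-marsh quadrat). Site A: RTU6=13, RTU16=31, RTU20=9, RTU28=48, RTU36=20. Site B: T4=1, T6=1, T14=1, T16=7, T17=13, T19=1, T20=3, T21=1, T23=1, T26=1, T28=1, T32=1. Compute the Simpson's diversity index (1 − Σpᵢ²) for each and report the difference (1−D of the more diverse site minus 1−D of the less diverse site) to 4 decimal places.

0.0369

Site A: N=121, proportions 0.107438, 0.256198, 0.07438, 0.396694, 0.165289, giving 1−D = 0.732600 (working shown to 6 dp, full precision carried).
Site B: N=32, proportions 0.03125, 0.03125, 0.03125, 0.21875, 0.40625, 0.03125, 0.09375, 0.03125, 0.03125, 0.03125, 0.03125, 0.03125, giving 1−D = 0.769531.
Difference = |0.732600 − 0.769531| = 0.036931, i.e. 0.0369 to 4 decimal places.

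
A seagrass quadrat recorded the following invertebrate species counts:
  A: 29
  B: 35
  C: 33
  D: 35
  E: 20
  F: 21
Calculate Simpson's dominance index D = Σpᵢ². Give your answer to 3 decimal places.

0.174

Total N = 29+35+33+35+20+21 = 173, so the proportions are 0.16763, 0.20231, 0.19075, 0.20231, 0.11561, 0.12139 (working shown to 5 dp, full precision carried).
D = 0.16763² + 0.20231² + 0.19075² + 0.20231² + 0.11561² + 0.12139² = 0.02810 + 0.04093 + 0.03639 + 0.04093 + 0.01336 + 0.01473 = 0.17445.
To 3 decimal places, D = 0.174.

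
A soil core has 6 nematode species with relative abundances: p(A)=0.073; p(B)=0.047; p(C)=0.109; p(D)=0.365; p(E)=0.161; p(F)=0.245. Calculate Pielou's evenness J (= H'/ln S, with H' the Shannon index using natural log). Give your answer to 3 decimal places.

H' = −Σ pᵢ ln pᵢ = −((-0.19106) + (-0.14371) + (-0.24159) + (-0.36787) + (-0.29404) + (-0.34459)) = 1.58286 (working shown to 5 dp, full precision carried).
With S = 6 species, ln S = 1.79176, so J = 1.58286/1.79176 = 0.88341, i.e. 0.883 to 3 decimal places.

0.883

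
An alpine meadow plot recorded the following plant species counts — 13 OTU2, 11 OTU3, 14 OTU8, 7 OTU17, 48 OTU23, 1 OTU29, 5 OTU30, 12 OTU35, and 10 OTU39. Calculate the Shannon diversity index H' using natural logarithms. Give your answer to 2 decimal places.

1.85

Total N = 13+11+14+7+48+1+5+12+10 = 121, so the proportions are 0.1074, 0.0909, 0.1157, 0.0579, 0.3967, 0.0083, 0.0413, 0.0992, 0.0826 (working shown to 4 dp, full precision carried).
Each pᵢ ln pᵢ term: 0.1074×(-2.2308)=-0.2397, 0.0909×(-2.3979)=-0.2180, 0.1157×(-2.1567)=-0.2495, 0.0579×(-2.8499)=-0.1649, 0.3967×(-0.9246)=-0.3668, 0.0083×(-4.7958)=-0.0396, 0.0413×(-3.1864)=-0.1317, 0.0992×(-2.3109)=-0.2292, 0.0826×(-2.4932)=-0.2061.
Sum = -1.8454, so H' = 1.85.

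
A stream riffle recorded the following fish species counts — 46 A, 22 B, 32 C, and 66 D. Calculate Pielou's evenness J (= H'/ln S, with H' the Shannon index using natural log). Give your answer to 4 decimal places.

0.9432

Total N = 46+22+32+66 = 166, so the proportions are 0.277108, 0.13253, 0.192771, 0.39759 (working shown to 6 dp, full precision carried).
H' = −Σ pᵢ ln pᵢ = −((-0.355626) + (-0.267836) + (-0.317350) + (-0.366711)) = 1.307523.
With S = 4 species, ln S = 1.386294, so J = 1.307523/1.386294 = 0.943178, i.e. 0.9432 to 4 decimal places.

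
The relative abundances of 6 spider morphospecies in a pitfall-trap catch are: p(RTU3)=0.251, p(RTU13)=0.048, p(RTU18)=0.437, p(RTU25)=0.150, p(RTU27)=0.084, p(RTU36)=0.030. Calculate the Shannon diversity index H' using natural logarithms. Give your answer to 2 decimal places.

1.45

Each pᵢ ln pᵢ term (working shown to 4 dp, full precision carried): 0.251×(-1.3823)=-0.3470, 0.048×(-3.0366)=-0.1458, 0.437×(-0.8278)=-0.3618, 0.15×(-1.8971)=-0.2846, 0.084×(-2.4769)=-0.2081, 0.03×(-3.5066)=-0.1052.
Sum = -1.4523, so H' = 1.45.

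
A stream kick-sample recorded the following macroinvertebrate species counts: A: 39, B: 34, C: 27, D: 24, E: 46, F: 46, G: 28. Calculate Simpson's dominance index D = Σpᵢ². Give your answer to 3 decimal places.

Total N = 39+34+27+24+46+46+28 = 244, so the proportions are 0.15984, 0.13934, 0.11066, 0.09836, 0.18852, 0.18852, 0.11475 (working shown to 5 dp, full precision carried).
D = 0.15984² + 0.13934² + 0.11066² + 0.09836² + 0.18852² + 0.18852² + 0.11475² = 0.02555 + 0.01942 + 0.01224 + 0.00967 + 0.03554 + 0.03554 + 0.01317 = 0.15114.
To 3 decimal places, D = 0.151.

0.151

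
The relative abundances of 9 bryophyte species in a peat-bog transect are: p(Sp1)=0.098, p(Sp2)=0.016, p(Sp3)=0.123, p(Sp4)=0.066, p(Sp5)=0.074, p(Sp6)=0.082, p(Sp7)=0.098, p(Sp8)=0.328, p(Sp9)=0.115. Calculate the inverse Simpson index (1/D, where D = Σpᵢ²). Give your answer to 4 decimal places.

D = 0.098² + 0.016² + 0.123² + 0.066² + 0.074² + 0.082² + 0.098² + 0.328² + 0.115² = 0.00960400 + 0.00025600 + 0.01512900 + 0.00435600 + 0.00547600 + 0.00672400 + 0.00960400 + 0.10758400 + 0.01322500 = 0.17195800 (working shown to 8 dp, full precision carried).
So 1/D = 5.815374, i.e. 5.8154 to 4 decimal places.

5.8154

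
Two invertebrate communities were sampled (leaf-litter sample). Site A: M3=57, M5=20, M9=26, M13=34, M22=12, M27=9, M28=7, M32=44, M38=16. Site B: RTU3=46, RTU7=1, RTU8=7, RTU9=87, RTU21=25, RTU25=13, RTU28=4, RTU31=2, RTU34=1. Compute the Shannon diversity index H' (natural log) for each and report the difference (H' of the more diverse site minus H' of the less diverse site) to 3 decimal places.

0.531

Site A: N=225, proportions 0.25333, 0.08889, 0.11556, 0.15111, 0.05333, 0.04, 0.03111, 0.19556, 0.07111, giving H' = 1.99807 (working shown to 5 dp, full precision carried).
Site B: N=186, proportions 0.24731, 0.00538, 0.03763, 0.46774, 0.13441, 0.06989, 0.02151, 0.01075, 0.00538, giving H' = 1.46757.
Difference = |1.99807 − 1.46757| = 0.53050, i.e. 0.531 to 3 decimal places.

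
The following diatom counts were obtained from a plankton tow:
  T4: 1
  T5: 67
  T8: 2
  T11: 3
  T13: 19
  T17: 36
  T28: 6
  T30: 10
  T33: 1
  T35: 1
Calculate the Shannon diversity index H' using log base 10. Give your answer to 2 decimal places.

0.66

Total N = 1+67+2+3+19+36+6+10+1+1 = 146, so the proportions are 0.0068, 0.4589, 0.0137, 0.0205, 0.1301, 0.2466, 0.0411, 0.0685, 0.0068, 0.0068 (working shown to 4 dp, full precision carried).
Each pᵢ log₁₀ pᵢ term: 0.0068×(-2.1644)=-0.0148, 0.4589×(-0.3383)=-0.1552, 0.0137×(-1.8633)=-0.0255, 0.0205×(-1.6872)=-0.0347, 0.1301×(-0.8856)=-0.1152, 0.2466×(-0.6081)=-0.1499, 0.0411×(-1.3862)=-0.0570, 0.0685×(-1.1644)=-0.0798, 0.0068×(-2.1644)=-0.0148, 0.0068×(-2.1644)=-0.0148.
Sum = -0.6618, so H' = 0.66.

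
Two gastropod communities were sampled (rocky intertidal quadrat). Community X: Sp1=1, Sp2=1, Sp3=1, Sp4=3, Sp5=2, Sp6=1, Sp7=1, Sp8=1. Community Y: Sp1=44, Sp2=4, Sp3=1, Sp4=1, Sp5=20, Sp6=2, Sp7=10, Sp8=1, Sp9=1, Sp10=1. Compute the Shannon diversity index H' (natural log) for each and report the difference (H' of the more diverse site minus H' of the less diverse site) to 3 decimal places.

Community X: N=11, proportions 0.09091, 0.09091, 0.09091, 0.27273, 0.18182, 0.09091, 0.09091, 0.09091, giving H' = 1.97225 (working shown to 5 dp, full precision carried).
Community Y: N=85, proportions 0.51765, 0.04706, 0.01176, 0.01176, 0.23529, 0.02353, 0.11765, 0.01176, 0.01176, 0.01176, giving H' = 1.42646.
Difference = |1.97225 − 1.42646| = 0.54579, i.e. 0.546 to 3 decimal places.

0.546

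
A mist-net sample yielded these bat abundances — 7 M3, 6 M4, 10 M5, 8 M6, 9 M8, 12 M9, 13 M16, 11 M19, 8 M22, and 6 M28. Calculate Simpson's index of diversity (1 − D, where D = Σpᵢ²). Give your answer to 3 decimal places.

0.893

Total N = 7+6+10+8+9+12+13+11+8+6 = 90, so the proportions are 0.07778, 0.06667, 0.11111, 0.08889, 0.1, 0.13333, 0.14444, 0.12222, 0.08889, 0.06667 (working shown to 5 dp, full precision carried).
D = 0.07778² + 0.06667² + 0.11111² + 0.08889² + 0.1² + 0.13333² + 0.14444² + 0.12222² + 0.08889² + 0.06667² = 0.00605 + 0.00444 + 0.01235 + 0.00790 + 0.01000 + 0.01778 + 0.02086 + 0.01494 + 0.00790 + 0.00444 = 0.10667.
So 1 − D = 0.89333, i.e. 0.893 to 3 decimal places.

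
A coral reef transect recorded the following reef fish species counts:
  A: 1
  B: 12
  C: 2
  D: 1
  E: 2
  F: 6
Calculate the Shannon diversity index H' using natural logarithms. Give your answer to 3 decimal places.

1.372

Total N = 1+12+2+1+2+6 = 24, so the proportions are 0.04167, 0.5, 0.08333, 0.04167, 0.08333, 0.25 (working shown to 5 dp, full precision carried).
Each pᵢ ln pᵢ term: 0.04167×(-3.17805)=-0.13242, 0.5×(-0.69315)=-0.34657, 0.08333×(-2.48491)=-0.20708, 0.04167×(-3.17805)=-0.13242, 0.08333×(-2.48491)=-0.20708, 0.25×(-1.38629)=-0.34657.
Sum = -1.37214, so H' = 1.372.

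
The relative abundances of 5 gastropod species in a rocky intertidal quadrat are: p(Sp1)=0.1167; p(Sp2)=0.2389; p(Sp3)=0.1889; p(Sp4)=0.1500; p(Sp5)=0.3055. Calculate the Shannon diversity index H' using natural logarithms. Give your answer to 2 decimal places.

Each pᵢ ln pᵢ term (working shown to 4 dp, full precision carried): 0.1167×(-2.1481)=-0.2507, 0.2389×(-1.4317)=-0.3420, 0.1889×(-1.6665)=-0.3148, 0.15×(-1.8971)=-0.2846, 0.3055×(-1.1858)=-0.3623.
Sum = -1.5544, so H' = 1.55.

1.55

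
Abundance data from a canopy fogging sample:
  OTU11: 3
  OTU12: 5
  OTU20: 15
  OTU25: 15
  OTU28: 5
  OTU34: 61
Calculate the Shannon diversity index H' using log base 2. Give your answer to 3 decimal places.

Total N = 3+5+15+15+5+61 = 104, so the proportions are 0.02885, 0.04808, 0.14423, 0.14423, 0.04808, 0.58654 (working shown to 5 dp, full precision carried).
Each pᵢ log₂ pᵢ term: 0.02885×(-5.11548)=-0.14756, 0.04808×(-4.37851)=-0.21051, 0.14423×(-2.79355)=-0.40292, 0.14423×(-2.79355)=-0.40292, 0.04808×(-4.37851)=-0.21051, 0.58654×(-0.76970)=-0.45146.
Sum = -1.82586, so H' = 1.826.

1.826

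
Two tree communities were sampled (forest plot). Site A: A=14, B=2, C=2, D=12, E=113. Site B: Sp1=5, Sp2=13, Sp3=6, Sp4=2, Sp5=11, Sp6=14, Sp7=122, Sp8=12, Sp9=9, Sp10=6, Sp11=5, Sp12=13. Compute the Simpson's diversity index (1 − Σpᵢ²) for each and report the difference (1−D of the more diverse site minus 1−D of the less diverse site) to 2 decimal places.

0.31

Site A: N=143, proportions 0.0979, 0.01399, 0.01399, 0.08392, 0.79021, giving 1−D = 0.35855 (working shown to 5 dp, full precision carried).
Site B: N=218, proportions 0.02294, 0.05963, 0.02752, 0.00917, 0.05046, 0.06422, 0.55963, 0.05505, 0.04128, 0.02752, 0.02294, 0.05963, giving 1−D = 0.66564.
Difference = |0.35855 − 0.66564| = 0.30709, i.e. 0.31 to 2 decimal places.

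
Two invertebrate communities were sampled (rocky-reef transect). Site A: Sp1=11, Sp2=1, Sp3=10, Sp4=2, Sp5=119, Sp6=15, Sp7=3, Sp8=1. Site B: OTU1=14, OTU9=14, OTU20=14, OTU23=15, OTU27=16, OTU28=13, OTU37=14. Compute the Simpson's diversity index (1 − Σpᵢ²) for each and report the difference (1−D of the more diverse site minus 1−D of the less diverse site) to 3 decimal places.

Site A: N=162, proportions 0.0679, 0.00617, 0.06173, 0.01235, 0.73457, 0.09259, 0.01852, 0.00617, giving 1−D = 0.44284 (working shown to 5 dp, full precision carried).
Site B: N=100, proportions 0.14, 0.14, 0.14, 0.15, 0.16, 0.13, 0.14, giving 1−D = 0.85660.
Difference = |0.44284 − 0.85660| = 0.41376, i.e. 0.414 to 3 decimal places.

0.414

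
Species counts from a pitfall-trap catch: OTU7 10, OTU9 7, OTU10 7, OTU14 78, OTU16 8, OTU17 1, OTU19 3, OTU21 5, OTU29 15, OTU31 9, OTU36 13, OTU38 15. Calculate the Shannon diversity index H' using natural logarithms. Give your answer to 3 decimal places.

Total N = 10+7+7+78+8+1+3+5+15+9+13+15 = 171, so the proportions are 0.05848, 0.04094, 0.04094, 0.45614, 0.04678, 0.00585, 0.01754, 0.02924, 0.08772, 0.05263, 0.07602, 0.08772 (working shown to 5 dp, full precision carried).
Each pᵢ ln pᵢ term: 0.05848×(-2.83908)=-0.16603, 0.04094×(-3.19575)=-0.13082, 0.04094×(-3.19575)=-0.13082, 0.45614×(-0.78495)=-0.35805, 0.04678×(-3.06222)=-0.14326, 0.00585×(-5.14166)=-0.03007, 0.01754×(-4.04305)=-0.07093, 0.02924×(-3.53223)=-0.10328, 0.08772×(-2.43361)=-0.21347, 0.05263×(-2.94444)=-0.15497, 0.07602×(-2.57671)=-0.19589, 0.08772×(-2.43361)=-0.21347.
Sum = -1.91107, so H' = 1.911.

1.911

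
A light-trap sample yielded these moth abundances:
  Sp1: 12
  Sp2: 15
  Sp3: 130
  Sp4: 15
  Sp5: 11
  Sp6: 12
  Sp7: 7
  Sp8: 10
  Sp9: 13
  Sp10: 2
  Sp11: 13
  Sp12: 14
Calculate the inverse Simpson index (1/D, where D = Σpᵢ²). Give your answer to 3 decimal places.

3.498

Total N = 12+15+130+15+11+12+7+10+13+2+13+14 = 254, so the proportions are 0.0472441, 0.0590551, 0.511811, 0.0590551, 0.0433071, 0.0472441, 0.0275591, 0.0393701, 0.0511811, 0.007874, 0.0511811, 0.0551181 (working shown to 7 dp, full precision carried).
D = 0.0472441² + 0.0590551² + 0.511811² + 0.0590551² + 0.0433071² + 0.0472441² + 0.0275591² + 0.0393701² + 0.0511811² + 0.007874² + 0.0511811² + 0.0551181² = 0.0022320 + 0.0034875 + 0.2619505 + 0.0034875 + 0.0018755 + 0.0022320 + 0.0007595 + 0.0015500 + 0.0026195 + 0.0000620 + 0.0026195 + 0.0030380 = 0.2859136.
So 1/D = 3.49756, i.e. 3.498 to 3 decimal places.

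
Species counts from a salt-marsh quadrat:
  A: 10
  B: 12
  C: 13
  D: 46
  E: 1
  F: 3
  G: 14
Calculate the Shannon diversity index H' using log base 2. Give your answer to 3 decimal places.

2.220

Total N = 10+12+13+46+1+3+14 = 99, so the proportions are 0.10101, 0.12121, 0.13131, 0.46465, 0.0101, 0.0303, 0.14141 (working shown to 5 dp, full precision carried).
Each pᵢ log₂ pᵢ term: 0.10101×(-3.30743)=-0.33408, 0.12121×(-3.04439)=-0.36902, 0.13131×(-2.92892)=-0.38461, 0.46465×(-1.10579)=-0.51380, 0.0101×(-6.62936)=-0.06696, 0.0303×(-5.04439)=-0.15286, 0.14141×(-2.82200)=-0.39907.
Sum = -2.22040, so H' = 2.220.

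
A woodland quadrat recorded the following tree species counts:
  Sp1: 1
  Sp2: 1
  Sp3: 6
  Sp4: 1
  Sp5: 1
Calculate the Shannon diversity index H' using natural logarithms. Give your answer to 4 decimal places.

Total N = 1+1+6+1+1 = 10, so the proportions are 0.1, 0.1, 0.6, 0.1, 0.1 (working shown to 6 dp, full precision carried).
Each pᵢ ln pᵢ term: 0.1×(-2.302585)=-0.230259, 0.1×(-2.302585)=-0.230259, 0.6×(-0.510826)=-0.306495, 0.1×(-2.302585)=-0.230259, 0.1×(-2.302585)=-0.230259.
Sum = -1.227529, so H' = 1.2275.

1.2275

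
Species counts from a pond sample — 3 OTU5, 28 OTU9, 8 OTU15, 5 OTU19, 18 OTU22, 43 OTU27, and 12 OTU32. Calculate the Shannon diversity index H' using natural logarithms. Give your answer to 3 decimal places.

Total N = 3+28+8+5+18+43+12 = 117, so the proportions are 0.02564, 0.23932, 0.06838, 0.04274, 0.15385, 0.36752, 0.10256 (working shown to 5 dp, full precision carried).
Each pᵢ ln pᵢ term: 0.02564×(-3.66356)=-0.09394, 0.23932×(-1.42997)=-0.34221, 0.06838×(-2.68273)=-0.18343, 0.04274×(-3.15274)=-0.13473, 0.15385×(-1.87180)=-0.28797, 0.36752×(-1.00097)=-0.36788, 0.10256×(-2.27727)=-0.23357.
Sum = -1.64373, so H' = 1.644.

1.644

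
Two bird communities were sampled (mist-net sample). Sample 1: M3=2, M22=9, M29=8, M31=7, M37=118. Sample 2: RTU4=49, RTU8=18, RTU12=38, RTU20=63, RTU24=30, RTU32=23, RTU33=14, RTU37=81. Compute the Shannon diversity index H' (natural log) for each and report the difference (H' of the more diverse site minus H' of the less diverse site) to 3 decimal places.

Sample 1: N=144, proportions 0.013889, 0.0625, 0.055556, 0.048611, 0.819444, giving H' = 0.703431 (working shown to 6 dp, full precision carried).
Sample 2: N=316, proportions 0.155063, 0.056962, 0.120253, 0.199367, 0.094937, 0.072785, 0.044304, 0.256329, giving H' = 1.929726.
Difference = |0.703431 − 1.929726| = 1.226295, i.e. 1.226 to 3 decimal places.

1.226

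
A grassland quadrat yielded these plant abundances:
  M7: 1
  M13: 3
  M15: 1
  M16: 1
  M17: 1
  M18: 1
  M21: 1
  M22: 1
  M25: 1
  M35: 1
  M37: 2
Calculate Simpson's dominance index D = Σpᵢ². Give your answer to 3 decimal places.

Total N = 1+3+1+1+1+1+1+1+1+1+2 = 14, so the proportions are 0.07143, 0.21429, 0.07143, 0.07143, 0.07143, 0.07143, 0.07143, 0.07143, 0.07143, 0.07143, 0.14286 (working shown to 5 dp, full precision carried).
D = 0.07143² + 0.21429² + 0.07143² + 0.07143² + 0.07143² + 0.07143² + 0.07143² + 0.07143² + 0.07143² + 0.07143² + 0.14286² = 0.00510 + 0.04592 + 0.00510 + 0.00510 + 0.00510 + 0.00510 + 0.00510 + 0.00510 + 0.00510 + 0.00510 + 0.02041 = 0.11224.
To 3 decimal places, D = 0.112.

0.112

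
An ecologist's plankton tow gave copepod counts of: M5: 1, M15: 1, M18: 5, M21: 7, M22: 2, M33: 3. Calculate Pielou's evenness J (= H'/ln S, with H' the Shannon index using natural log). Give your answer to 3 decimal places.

0.869

Total N = 1+1+5+7+2+3 = 19, so the proportions are 0.05263, 0.05263, 0.26316, 0.36842, 0.10526, 0.15789 (working shown to 5 dp, full precision carried).
H' = −Σ pᵢ ln pᵢ = −((-0.15497) + (-0.15497) + (-0.35132) + (-0.36788) + (-0.23698) + (-0.29145)) = 1.55756.
With S = 6 species, ln S = 1.79176, so J = 1.55756/1.79176 = 0.86929, i.e. 0.869 to 3 decimal places.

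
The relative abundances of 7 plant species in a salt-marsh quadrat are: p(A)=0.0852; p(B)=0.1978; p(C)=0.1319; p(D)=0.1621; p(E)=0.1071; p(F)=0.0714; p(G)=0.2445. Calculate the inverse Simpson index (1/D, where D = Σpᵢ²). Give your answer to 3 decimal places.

6.009

D = 0.0852² + 0.1978² + 0.1319² + 0.1621² + 0.1071² + 0.0714² + 0.2445² = 0.0072590 + 0.0391248 + 0.0173976 + 0.0262764 + 0.0114704 + 0.0050980 + 0.0597803 = 0.1664065 (working shown to 7 dp, full precision carried).
So 1/D = 6.00938, i.e. 6.009 to 3 decimal places.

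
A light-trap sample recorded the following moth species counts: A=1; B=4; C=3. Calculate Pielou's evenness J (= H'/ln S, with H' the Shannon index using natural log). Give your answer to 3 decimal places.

0.887

Total N = 1+4+3 = 8, so the proportions are 0.125, 0.5, 0.375 (working shown to 5 dp, full precision carried).
H' = −Σ pᵢ ln pᵢ = −((-0.25993) + (-0.34657) + (-0.36781)) = 0.97431.
With S = 3 species, ln S = 1.09861, so J = 0.97431/1.09861 = 0.88686, i.e. 0.887 to 3 decimal places.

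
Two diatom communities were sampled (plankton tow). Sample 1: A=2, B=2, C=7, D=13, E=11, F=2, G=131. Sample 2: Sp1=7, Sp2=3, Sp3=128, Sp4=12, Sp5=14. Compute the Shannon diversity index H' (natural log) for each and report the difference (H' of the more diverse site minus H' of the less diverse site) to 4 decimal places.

0.0585

Sample 1: N=168, proportions 0.01190476, 0.01190476, 0.04166667, 0.07738095, 0.06547619, 0.01190476, 0.7797619, giving H' = 0.86115271 (working shown to 8 dp, full precision carried).
Sample 2: N=164, proportions 0.04268293, 0.01829268, 0.7804878, 0.07317073, 0.08536585, giving H' = 0.80265445.
Difference = |0.86115271 − 0.80265445| = 0.05849826, i.e. 0.0585 to 4 decimal places.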